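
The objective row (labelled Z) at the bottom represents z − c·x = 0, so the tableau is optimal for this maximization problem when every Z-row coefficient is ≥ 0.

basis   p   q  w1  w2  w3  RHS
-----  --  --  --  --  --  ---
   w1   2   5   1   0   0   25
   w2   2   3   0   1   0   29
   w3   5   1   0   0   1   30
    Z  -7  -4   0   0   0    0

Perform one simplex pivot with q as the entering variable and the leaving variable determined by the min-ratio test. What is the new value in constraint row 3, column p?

Ratio test on column q — row 1: 25/5 = 5; row 2: 29/3 = 29/3; row 3: 30/1 = 30. Minimum is 5 at row 1 (w1 leaves); pivot element 5.
Divide row 1 by 5; eliminate column q from the other rows.
Row 3 update in column p: 5 − 1·(2/5) = 23/5.

23/5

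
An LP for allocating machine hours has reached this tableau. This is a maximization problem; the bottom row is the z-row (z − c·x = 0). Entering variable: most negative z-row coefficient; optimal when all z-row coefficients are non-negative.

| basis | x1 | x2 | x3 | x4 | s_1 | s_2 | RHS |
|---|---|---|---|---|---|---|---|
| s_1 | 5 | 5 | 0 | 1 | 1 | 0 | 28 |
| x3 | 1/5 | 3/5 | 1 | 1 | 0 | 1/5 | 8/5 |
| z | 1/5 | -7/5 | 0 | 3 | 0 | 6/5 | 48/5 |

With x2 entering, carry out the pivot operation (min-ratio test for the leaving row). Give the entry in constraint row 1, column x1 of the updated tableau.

Ratio test on column x2 — row 1: 28/5 = 28/5; row 2: (8/5)/(3/5) = 8/3. Minimum is 8/3 at row 2 (x3 leaves); pivot element 3/5.
Divide row 2 by 3/5; eliminate column x2 from the other rows.
Row 1 update in column x1: 5 − 5·(1/3) = 10/3.

10/3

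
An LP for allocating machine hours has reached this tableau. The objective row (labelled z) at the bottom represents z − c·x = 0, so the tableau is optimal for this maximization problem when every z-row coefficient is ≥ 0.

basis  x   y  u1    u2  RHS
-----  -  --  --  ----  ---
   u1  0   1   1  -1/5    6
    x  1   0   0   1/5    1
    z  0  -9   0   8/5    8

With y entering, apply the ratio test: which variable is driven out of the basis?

Column y entries and ratios — u1: 6/1 = 6; x: 0 ≤ 0, skip.
Smallest ratio is 6 in the row of u1, so u1 leaves.

u1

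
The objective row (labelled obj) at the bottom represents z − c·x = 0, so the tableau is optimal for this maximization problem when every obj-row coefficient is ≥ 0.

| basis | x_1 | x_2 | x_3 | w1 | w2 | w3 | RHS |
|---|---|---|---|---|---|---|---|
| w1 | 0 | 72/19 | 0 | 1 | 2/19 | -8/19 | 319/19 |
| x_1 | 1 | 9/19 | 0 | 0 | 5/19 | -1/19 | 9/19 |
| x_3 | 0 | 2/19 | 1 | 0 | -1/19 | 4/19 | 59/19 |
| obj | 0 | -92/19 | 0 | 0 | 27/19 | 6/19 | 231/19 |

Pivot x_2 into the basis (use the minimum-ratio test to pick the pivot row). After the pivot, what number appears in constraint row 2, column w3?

-1/9

Ratio test on column x_2 — row 1: (319/19)/(72/19) = 319/72; row 2: (9/19)/(9/19) = 1; row 3: (59/19)/(2/19) = 59/2. Minimum is 1 at row 2 (x_1 leaves); pivot element 9/19.
Divide row 2 by 9/19; eliminate column x_2 from the other rows.
In the new row 2, the w3 entry is the old entry divided by the pivot: (-1/19)/(9/19) = -1/9.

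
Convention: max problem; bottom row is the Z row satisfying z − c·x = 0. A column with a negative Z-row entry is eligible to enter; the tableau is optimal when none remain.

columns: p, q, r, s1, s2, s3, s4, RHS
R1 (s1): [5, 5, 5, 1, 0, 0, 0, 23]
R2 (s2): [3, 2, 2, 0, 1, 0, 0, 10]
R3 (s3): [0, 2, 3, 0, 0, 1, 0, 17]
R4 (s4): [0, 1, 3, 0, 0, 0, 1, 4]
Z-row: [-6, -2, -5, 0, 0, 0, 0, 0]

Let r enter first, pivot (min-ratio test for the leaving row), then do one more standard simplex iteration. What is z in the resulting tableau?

64/3

Ratio test on column r — row 1: 23/5 = 23/5; row 2: 10/2 = 5; row 3: 17/3 = 17/3; row 4: 4/3 = 4/3. Minimum is 4/3 at row 4 (s4 leaves); pivot element 3.
Pivot on row 4; the Z-row RHS becomes 0 − (-5)·(4/3) = 20/3.
Next entering variable (most negative Z-row entry -6): p.
Ratio test on column p — row 1: (49/3)/5 = 49/15; row 2: (22/3)/3 = 22/9; row 3: entry 0 ≤ 0; row 4: entry 0 ≤ 0. Minimum is 22/9 at row 2 (s2 leaves); pivot element 3.
After the second pivot the Z-row RHS is 20/3 − (-6)·(22/9) = 64/3.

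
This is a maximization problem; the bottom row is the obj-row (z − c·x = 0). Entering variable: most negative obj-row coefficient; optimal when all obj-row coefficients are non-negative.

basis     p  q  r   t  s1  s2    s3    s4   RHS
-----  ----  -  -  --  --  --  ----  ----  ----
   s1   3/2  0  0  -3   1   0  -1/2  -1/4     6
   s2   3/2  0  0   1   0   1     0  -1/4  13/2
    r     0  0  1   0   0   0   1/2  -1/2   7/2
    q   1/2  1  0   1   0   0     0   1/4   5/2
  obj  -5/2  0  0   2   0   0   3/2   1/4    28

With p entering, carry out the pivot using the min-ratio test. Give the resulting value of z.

Ratio test on column p — row 1: 6/(3/2) = 4; row 2: (13/2)/(3/2) = 13/3; row 3: entry 0 ≤ 0; row 4: (5/2)/(1/2) = 5. Minimum is 4 at row 1 (s1 leaves); pivot element 3/2.
Pivot on row 1; the obj-row RHS becomes 28 − (-5/2)·4 = 38.

38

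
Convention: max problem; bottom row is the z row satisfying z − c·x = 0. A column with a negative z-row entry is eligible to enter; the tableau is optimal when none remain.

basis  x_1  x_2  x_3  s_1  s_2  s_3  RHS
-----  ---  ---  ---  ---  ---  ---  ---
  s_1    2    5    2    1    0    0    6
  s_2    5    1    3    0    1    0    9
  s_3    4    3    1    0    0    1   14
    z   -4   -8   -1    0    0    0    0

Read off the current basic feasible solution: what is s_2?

s_2 is basic (row 2); its value is the RHS of that row, 9.

9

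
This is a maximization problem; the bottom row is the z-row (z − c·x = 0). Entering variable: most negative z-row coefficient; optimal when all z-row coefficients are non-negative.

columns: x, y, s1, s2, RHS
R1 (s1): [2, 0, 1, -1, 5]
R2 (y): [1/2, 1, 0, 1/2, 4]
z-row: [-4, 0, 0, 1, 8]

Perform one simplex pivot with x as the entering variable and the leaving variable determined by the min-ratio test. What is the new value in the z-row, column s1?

Ratio test on column x — row 1: 5/2 = 5/2; row 2: 4/(1/2) = 8. Minimum is 5/2 at row 1 (s1 leaves); pivot element 2.
Divide row 1 by 2; eliminate column x from the other rows.
z-row update in column s1: 0 − (-4)·(1/2) = 2.

2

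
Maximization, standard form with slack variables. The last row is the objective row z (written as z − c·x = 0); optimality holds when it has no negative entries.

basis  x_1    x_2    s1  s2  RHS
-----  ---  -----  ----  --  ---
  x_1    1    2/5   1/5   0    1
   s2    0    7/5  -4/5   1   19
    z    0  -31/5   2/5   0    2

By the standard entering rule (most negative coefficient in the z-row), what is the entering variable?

x_2

Negative z-row entries: x_2: -31/5.
The most negative is -31/5 in column x_2, so x_2 enters.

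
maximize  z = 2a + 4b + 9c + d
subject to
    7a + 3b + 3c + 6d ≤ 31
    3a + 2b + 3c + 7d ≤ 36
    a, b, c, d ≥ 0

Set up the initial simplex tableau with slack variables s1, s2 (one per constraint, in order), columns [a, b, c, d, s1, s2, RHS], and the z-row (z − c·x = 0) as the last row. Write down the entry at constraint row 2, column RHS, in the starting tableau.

The RHS of constraint 2 is b_2 = 36.

36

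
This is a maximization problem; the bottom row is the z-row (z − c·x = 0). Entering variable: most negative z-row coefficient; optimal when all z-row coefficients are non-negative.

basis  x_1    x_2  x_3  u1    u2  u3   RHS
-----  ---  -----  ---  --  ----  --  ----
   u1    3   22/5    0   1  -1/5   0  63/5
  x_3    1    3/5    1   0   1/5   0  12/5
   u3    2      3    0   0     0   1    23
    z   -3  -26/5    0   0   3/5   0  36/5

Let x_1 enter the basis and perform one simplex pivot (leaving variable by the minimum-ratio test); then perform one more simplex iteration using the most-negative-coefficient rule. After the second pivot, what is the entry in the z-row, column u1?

Ratio test on column x_1 — row 1: (63/5)/3 = 21/5; row 2: (12/5)/1 = 12/5; row 3: 23/2 = 23/2. Minimum is 12/5 at row 2 (x_3 leaves); pivot element 1.
Divide row 2 by 1; eliminate column x_1 from the other rows.
Second iteration: most negative z-row entry is -17/5 in column x_2, so x_2 enters.
Ratio test on column x_2 — row 1: (27/5)/(13/5) = 27/13; row 2: (12/5)/(3/5) = 4; row 3: (91/5)/(9/5) = 91/9. Minimum is 27/13 at row 1 (u1 leaves); pivot element 13/5.
Divide row 1 by 13/5; eliminate column x_2 from the other rows.
After both pivots, the entry at the z-row, column u1 is 17/13.

17/13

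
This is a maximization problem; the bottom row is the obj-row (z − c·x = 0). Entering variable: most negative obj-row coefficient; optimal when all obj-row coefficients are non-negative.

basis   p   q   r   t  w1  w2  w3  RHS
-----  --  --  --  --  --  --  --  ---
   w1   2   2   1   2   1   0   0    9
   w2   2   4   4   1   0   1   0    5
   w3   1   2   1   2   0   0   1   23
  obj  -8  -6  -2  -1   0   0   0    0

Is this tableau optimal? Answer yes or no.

no

The obj-row has a negative entry -8 in column p, so it is not optimal.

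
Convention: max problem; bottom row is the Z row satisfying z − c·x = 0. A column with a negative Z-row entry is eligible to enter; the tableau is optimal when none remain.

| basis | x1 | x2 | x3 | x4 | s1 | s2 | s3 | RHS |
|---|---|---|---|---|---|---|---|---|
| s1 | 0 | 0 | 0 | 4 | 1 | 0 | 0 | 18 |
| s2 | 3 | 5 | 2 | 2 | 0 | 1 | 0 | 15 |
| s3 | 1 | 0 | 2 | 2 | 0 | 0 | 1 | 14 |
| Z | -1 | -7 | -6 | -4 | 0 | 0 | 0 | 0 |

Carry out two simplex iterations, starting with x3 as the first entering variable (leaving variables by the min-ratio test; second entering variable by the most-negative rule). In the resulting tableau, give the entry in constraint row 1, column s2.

Ratio test on column x3 — row 1: entry 0 ≤ 0; row 2: 15/2 = 15/2; row 3: 14/2 = 7. Minimum is 7 at row 3 (s3 leaves); pivot element 2.
Divide row 3 by 2; eliminate column x3 from the other rows.
Second iteration: most negative Z-row entry is -7 in column x2, so x2 enters.
Ratio test on column x2 — row 1: entry 0 ≤ 0; row 2: 1/5 = 1/5; row 3: entry 0 ≤ 0. Minimum is 1/5 at row 2 (s2 leaves); pivot element 5.
Divide row 2 by 5; eliminate column x2 from the other rows.
After both pivots, the entry at constraint row 1, column s2 is 0.

0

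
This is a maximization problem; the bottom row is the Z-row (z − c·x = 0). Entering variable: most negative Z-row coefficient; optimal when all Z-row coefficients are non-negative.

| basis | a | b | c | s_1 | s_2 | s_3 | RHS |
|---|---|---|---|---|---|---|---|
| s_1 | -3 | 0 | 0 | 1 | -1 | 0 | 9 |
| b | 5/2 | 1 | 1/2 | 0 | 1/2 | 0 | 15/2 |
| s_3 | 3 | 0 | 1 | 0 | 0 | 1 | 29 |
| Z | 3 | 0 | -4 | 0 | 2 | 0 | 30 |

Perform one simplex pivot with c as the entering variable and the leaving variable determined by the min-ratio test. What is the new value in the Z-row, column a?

Ratio test on column c — row 1: entry 0 ≤ 0; row 2: (15/2)/(1/2) = 15; row 3: 29/1 = 29. Minimum is 15 at row 2 (b leaves); pivot element 1/2.
Divide row 2 by 1/2; eliminate column c from the other rows.
Z-row update in column a: 3 − (-4)·5 = 23.

23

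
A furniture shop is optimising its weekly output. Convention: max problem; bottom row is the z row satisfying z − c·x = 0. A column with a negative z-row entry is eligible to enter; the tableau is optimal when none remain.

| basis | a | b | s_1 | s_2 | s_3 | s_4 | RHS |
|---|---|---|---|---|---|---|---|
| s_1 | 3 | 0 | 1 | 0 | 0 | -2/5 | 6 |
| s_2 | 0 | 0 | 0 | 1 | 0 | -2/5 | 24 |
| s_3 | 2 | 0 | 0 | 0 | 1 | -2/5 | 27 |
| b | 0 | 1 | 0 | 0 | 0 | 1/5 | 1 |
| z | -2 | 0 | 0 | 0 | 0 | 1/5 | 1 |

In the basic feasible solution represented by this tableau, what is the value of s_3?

27

s_3 is basic (row 3); its value is the RHS of that row, 27.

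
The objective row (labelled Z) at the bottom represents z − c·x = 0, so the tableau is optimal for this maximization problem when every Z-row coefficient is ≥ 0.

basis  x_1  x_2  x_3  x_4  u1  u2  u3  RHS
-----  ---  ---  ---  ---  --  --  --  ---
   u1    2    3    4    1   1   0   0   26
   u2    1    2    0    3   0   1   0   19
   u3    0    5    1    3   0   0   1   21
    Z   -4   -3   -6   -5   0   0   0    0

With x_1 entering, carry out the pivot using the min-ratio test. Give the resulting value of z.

52

Ratio test on column x_1 — row 1: 26/2 = 13; row 2: 19/1 = 19; row 3: entry 0 ≤ 0. Minimum is 13 at row 1 (u1 leaves); pivot element 2.
Pivot on row 1; the Z-row RHS becomes 0 − (-4)·13 = 52.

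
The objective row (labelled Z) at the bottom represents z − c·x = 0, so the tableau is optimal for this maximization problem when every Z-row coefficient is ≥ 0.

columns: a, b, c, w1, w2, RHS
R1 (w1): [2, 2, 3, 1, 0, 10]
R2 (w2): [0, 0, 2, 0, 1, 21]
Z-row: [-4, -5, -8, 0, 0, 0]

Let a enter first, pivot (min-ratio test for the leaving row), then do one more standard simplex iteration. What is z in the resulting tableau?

Ratio test on column a — row 1: 10/2 = 5; row 2: entry 0 ≤ 0. Minimum is 5 at row 1 (w1 leaves); pivot element 2.
Pivot on row 1; the Z-row RHS becomes 0 − (-4)·5 = 20.
Next entering variable (most negative Z-row entry -2): c.
Ratio test on column c — row 1: 5/(3/2) = 10/3; row 2: 21/2 = 21/2. Minimum is 10/3 at row 1 (a leaves); pivot element 3/2.
After the second pivot the Z-row RHS is 20 − (-2)·(10/3) = 80/3.

80/3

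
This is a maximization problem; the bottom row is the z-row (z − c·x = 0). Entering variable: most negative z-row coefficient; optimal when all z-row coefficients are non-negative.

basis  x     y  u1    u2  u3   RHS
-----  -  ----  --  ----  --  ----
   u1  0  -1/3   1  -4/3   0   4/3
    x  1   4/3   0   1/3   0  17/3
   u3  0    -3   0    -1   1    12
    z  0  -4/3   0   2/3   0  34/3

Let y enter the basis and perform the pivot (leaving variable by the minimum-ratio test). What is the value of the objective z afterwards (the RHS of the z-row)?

17

Ratio test on column y — row 1: entry -1/3 ≤ 0; row 2: (17/3)/(4/3) = 17/4; row 3: entry -3 ≤ 0. Minimum is 17/4 at row 2 (x leaves); pivot element 4/3.
Pivot on row 2; the z-row RHS becomes 34/3 − (-4/3)·(17/4) = 17.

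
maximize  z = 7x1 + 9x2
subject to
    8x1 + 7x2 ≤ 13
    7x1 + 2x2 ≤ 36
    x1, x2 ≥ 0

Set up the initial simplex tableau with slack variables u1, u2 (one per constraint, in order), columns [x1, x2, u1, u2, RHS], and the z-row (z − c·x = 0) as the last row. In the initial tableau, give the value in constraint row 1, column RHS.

13

The RHS of constraint 1 is b_1 = 13.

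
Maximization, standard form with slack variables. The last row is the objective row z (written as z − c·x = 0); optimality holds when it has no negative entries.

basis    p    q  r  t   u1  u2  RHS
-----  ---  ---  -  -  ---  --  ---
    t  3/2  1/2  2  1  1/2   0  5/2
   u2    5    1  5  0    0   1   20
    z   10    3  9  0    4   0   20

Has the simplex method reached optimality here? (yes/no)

yes

Every z-row coefficient is ≥ 0, so the tableau is optimal.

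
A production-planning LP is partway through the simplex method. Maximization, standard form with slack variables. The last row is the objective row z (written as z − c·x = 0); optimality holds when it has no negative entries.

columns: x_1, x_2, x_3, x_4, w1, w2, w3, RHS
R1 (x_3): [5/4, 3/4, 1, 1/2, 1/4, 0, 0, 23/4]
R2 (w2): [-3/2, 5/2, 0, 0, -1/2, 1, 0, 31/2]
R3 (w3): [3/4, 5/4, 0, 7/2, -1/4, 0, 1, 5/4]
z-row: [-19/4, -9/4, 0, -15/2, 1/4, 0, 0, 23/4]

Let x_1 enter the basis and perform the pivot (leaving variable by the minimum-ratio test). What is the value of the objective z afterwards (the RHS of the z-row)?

Ratio test on column x_1 — row 1: (23/4)/(5/4) = 23/5; row 2: entry -3/2 ≤ 0; row 3: (5/4)/(3/4) = 5/3. Minimum is 5/3 at row 3 (w3 leaves); pivot element 3/4.
Pivot on row 3; the z-row RHS becomes 23/4 − (-19/4)·(5/3) = 41/3.

41/3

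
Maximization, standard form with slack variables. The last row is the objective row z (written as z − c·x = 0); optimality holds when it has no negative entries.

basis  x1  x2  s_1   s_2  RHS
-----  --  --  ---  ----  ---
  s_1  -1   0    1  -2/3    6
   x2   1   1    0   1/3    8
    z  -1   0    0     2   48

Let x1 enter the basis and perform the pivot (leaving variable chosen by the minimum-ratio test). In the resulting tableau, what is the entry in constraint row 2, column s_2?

Ratio test on column x1 — row 1: entry -1 ≤ 0; row 2: 8/1 = 8. Minimum is 8 at row 2 (x2 leaves); pivot element 1.
Divide row 2 by 1; eliminate column x1 from the other rows.
In the new row 2, the s_2 entry is the old entry divided by the pivot: (1/3)/1 = 1/3.

1/3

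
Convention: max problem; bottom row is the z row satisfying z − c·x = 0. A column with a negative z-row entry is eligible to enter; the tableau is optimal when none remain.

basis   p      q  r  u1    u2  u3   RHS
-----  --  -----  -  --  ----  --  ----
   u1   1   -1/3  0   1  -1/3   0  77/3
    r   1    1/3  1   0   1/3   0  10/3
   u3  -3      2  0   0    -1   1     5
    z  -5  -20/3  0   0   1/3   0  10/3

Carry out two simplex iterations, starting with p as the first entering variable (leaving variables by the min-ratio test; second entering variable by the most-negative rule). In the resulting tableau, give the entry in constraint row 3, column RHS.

Ratio test on column p — row 1: (77/3)/1 = 77/3; row 2: (10/3)/1 = 10/3; row 3: entry -3 ≤ 0. Minimum is 10/3 at row 2 (r leaves); pivot element 1.
Divide row 2 by 1; eliminate column p from the other rows.
Second iteration: most negative z-row entry is -5 in column q, so q enters.
Ratio test on column q — row 1: entry -2/3 ≤ 0; row 2: (10/3)/(1/3) = 10; row 3: 15/3 = 5. Minimum is 5 at row 3 (u3 leaves); pivot element 3.
Divide row 3 by 3; eliminate column q from the other rows.
After both pivots, the entry at constraint row 3, column RHS is 5.

5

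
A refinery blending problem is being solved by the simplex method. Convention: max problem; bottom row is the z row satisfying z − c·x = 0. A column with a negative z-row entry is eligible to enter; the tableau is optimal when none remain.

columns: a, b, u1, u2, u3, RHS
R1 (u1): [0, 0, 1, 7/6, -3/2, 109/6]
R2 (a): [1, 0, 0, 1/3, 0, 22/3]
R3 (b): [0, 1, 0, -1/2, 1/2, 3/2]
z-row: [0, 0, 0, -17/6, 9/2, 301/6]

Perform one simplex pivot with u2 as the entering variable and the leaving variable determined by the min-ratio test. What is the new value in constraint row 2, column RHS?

Ratio test on column u2 — row 1: (109/6)/(7/6) = 109/7; row 2: (22/3)/(1/3) = 22; row 3: entry -1/2 ≤ 0. Minimum is 109/7 at row 1 (u1 leaves); pivot element 7/6.
Divide row 1 by 7/6; eliminate column u2 from the other rows.
Row 2 update in column RHS: 22/3 − (1/3)·(109/7) = 15/7.

15/7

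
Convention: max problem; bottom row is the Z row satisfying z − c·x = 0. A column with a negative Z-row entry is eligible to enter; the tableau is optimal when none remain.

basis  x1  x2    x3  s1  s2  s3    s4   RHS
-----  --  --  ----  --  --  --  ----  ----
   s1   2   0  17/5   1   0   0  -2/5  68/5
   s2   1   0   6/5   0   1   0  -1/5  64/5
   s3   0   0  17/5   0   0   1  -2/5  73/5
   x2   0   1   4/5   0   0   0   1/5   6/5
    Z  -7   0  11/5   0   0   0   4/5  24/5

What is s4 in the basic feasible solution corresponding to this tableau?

0

s4 is not in the basis, so in the current basic feasible solution s4 = 0.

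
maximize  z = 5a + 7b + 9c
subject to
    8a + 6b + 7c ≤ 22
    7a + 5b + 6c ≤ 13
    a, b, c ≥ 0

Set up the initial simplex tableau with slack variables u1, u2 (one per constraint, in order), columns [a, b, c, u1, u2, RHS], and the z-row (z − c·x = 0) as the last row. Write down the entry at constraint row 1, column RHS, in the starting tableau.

22

The RHS of constraint 1 is b_1 = 22.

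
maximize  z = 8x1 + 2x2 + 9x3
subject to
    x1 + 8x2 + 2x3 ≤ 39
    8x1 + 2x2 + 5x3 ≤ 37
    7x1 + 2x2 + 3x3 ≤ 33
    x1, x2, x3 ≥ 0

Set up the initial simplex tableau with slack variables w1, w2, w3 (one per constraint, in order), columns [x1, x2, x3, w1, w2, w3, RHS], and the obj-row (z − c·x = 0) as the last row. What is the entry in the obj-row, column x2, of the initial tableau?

The obj-row carries the negated objective coefficients: the x2 entry is -2.

-2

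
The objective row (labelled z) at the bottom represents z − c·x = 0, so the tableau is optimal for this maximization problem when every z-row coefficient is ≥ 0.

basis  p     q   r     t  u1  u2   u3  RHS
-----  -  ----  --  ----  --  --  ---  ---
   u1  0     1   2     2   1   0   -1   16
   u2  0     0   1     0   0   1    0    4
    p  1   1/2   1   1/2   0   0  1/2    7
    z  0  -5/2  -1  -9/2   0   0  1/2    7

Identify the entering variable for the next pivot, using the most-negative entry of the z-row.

Negative z-row entries: q: -5/2, r: -1, t: -9/2.
The most negative is -9/2 in column t, so t enters.

t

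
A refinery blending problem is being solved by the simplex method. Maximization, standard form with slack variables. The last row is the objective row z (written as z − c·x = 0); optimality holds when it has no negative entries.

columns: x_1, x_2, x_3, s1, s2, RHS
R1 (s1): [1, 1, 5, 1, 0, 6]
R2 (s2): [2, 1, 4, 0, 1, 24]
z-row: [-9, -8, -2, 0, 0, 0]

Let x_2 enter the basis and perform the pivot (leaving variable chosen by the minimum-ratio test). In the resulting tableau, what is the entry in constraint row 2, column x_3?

Ratio test on column x_2 — row 1: 6/1 = 6; row 2: 24/1 = 24. Minimum is 6 at row 1 (s1 leaves); pivot element 1.
Divide row 1 by 1; eliminate column x_2 from the other rows.
Row 2 update in column x_3: 4 − 1·5 = -1.

-1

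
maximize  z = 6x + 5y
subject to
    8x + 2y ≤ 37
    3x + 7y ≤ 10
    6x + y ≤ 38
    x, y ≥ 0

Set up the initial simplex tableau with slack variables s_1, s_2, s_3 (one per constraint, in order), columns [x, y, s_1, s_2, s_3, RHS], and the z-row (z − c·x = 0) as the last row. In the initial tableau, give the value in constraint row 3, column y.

1

Constraint 3 has coefficient 1 on y.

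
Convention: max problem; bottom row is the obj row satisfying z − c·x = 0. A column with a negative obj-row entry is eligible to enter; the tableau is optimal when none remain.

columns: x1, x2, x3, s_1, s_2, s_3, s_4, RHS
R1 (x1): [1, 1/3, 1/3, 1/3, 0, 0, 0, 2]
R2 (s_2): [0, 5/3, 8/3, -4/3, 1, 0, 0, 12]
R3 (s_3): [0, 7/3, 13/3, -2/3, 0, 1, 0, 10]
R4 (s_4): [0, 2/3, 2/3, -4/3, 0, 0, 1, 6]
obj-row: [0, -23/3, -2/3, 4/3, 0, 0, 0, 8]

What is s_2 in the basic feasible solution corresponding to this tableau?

s_2 is basic (row 2); its value is the RHS of that row, 12.

12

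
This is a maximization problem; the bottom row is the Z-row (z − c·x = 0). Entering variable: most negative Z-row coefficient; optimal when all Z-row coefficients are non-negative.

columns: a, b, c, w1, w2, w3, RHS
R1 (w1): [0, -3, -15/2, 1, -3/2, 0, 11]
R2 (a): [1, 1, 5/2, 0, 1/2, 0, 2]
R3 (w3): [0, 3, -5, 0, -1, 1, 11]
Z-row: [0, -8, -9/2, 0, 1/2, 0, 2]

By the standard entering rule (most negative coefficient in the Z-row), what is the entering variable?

b

Negative Z-row entries: b: -8, c: -9/2.
The most negative is -8 in column b, so b enters.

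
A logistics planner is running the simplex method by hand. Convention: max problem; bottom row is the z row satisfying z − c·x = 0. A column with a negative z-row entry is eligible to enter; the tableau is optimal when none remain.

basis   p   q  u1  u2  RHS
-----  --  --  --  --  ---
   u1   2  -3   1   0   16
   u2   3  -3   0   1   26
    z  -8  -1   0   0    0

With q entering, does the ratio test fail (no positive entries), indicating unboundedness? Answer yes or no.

Every constraint-row entry in column q is ≤ 0, so increasing q is unbounded.

yes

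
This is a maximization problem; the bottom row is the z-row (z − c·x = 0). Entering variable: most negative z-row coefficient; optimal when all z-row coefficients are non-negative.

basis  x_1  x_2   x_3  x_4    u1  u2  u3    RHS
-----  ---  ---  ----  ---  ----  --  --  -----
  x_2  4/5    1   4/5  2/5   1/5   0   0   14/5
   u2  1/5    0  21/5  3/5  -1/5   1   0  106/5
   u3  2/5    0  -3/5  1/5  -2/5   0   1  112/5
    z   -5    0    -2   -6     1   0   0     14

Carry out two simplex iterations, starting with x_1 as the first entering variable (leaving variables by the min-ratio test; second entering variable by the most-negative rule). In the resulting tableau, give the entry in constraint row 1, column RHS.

Ratio test on column x_1 — row 1: (14/5)/(4/5) = 7/2; row 2: (106/5)/(1/5) = 106; row 3: (112/5)/(2/5) = 56. Minimum is 7/2 at row 1 (x_2 leaves); pivot element 4/5.
Divide row 1 by 4/5; eliminate column x_1 from the other rows.
Second iteration: most negative z-row entry is -7/2 in column x_4, so x_4 enters.
Ratio test on column x_4 — row 1: (7/2)/(1/2) = 7; row 2: (41/2)/(1/2) = 41; row 3: entry 0 ≤ 0. Minimum is 7 at row 1 (x_1 leaves); pivot element 1/2.
Divide row 1 by 1/2; eliminate column x_4 from the other rows.
After both pivots, the entry at constraint row 1, column RHS is 7.

7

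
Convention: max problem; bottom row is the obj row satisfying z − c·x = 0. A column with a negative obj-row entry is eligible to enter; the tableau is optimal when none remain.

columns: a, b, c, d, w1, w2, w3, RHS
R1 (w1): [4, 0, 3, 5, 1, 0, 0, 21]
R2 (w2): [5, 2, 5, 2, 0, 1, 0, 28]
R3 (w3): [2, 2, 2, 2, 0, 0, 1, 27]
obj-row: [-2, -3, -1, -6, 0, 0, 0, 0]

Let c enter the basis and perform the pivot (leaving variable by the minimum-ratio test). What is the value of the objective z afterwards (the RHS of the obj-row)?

28/5

Ratio test on column c — row 1: 21/3 = 7; row 2: 28/5 = 28/5; row 3: 27/2 = 27/2. Minimum is 28/5 at row 2 (w2 leaves); pivot element 5.
Pivot on row 2; the obj-row RHS becomes 0 − (-1)·(28/5) = 28/5.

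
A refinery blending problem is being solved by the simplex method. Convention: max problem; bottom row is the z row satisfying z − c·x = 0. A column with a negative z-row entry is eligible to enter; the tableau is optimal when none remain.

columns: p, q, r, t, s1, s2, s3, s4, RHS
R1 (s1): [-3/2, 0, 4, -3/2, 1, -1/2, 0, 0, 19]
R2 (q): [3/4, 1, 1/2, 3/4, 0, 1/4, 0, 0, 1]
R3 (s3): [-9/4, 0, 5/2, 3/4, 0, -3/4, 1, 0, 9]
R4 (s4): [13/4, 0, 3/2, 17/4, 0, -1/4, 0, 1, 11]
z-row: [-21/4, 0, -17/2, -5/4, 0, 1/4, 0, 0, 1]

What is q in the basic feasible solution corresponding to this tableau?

q is basic (row 2); its value is the RHS of that row, 1.

1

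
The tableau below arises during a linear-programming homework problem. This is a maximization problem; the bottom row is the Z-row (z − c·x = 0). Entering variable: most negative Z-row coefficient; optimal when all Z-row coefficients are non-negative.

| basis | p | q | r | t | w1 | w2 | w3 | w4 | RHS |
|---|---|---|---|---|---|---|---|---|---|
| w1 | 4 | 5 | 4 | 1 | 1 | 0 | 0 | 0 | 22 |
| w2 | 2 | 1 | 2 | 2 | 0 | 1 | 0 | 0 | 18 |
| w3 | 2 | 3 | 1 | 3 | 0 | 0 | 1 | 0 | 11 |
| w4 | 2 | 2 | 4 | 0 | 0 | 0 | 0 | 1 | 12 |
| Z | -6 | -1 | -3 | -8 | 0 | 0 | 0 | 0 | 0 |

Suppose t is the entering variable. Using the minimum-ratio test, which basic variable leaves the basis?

Column t entries and ratios — w1: 22/1 = 22; w2: 18/2 = 9; w3: 11/3 = 11/3; w4: 0 ≤ 0, skip.
Smallest ratio is 11/3 in the row of w3, so w3 leaves.

w3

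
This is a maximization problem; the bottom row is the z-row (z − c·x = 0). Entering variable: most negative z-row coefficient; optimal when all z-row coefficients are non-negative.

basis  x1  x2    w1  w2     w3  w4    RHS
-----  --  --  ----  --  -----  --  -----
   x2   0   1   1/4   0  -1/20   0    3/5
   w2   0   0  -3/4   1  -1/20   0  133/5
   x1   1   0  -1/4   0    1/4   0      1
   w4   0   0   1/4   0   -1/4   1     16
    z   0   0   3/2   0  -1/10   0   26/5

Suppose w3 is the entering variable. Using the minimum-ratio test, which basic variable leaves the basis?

Column w3 entries and ratios — x2: -1/20 ≤ 0, skip; w2: -1/20 ≤ 0, skip; x1: 1/(1/4) = 4; w4: -1/4 ≤ 0, skip.
Smallest ratio is 4 in the row of x1, so x1 leaves.

x1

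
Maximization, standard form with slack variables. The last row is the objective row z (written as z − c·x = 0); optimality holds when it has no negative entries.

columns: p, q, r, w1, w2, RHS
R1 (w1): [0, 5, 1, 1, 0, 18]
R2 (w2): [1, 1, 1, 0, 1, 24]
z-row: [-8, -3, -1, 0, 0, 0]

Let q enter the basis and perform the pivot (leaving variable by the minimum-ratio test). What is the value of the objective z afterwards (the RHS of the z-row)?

Ratio test on column q — row 1: 18/5 = 18/5; row 2: 24/1 = 24. Minimum is 18/5 at row 1 (w1 leaves); pivot element 5.
Pivot on row 1; the z-row RHS becomes 0 − (-3)·(18/5) = 54/5.

54/5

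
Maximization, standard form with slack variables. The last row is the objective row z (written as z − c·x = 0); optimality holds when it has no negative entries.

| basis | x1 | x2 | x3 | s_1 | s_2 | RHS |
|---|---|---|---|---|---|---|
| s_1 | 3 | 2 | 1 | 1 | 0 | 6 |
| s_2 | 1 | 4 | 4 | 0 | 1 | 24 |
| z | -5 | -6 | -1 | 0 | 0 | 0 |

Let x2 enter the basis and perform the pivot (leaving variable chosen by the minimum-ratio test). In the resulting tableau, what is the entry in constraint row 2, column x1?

-5

Ratio test on column x2 — row 1: 6/2 = 3; row 2: 24/4 = 6. Minimum is 3 at row 1 (s_1 leaves); pivot element 2.
Divide row 1 by 2; eliminate column x2 from the other rows.
Row 2 update in column x1: 1 − 4·(3/2) = -5.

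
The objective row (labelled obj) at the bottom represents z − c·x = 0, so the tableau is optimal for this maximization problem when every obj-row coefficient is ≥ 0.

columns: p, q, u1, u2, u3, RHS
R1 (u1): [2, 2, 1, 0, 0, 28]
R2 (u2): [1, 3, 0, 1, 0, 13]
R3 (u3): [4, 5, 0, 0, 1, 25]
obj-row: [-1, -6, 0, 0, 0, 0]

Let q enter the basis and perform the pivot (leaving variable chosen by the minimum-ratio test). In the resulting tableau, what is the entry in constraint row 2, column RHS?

13/3

Ratio test on column q — row 1: 28/2 = 14; row 2: 13/3 = 13/3; row 3: 25/5 = 5. Minimum is 13/3 at row 2 (u2 leaves); pivot element 3.
Divide row 2 by 3; eliminate column q from the other rows.
In the new row 2, the RHS entry is the old entry divided by the pivot: 13/3 = 13/3.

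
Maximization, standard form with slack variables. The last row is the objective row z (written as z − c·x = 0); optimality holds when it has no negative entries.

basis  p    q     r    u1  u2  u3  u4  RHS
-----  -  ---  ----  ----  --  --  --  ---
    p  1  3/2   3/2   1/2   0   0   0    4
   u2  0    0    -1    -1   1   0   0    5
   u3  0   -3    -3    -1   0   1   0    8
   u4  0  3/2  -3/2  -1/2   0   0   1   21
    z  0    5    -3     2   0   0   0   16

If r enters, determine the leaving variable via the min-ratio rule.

p

Column r entries and ratios — p: 4/(3/2) = 8/3; u2: -1 ≤ 0, skip; u3: -3 ≤ 0, skip; u4: -3/2 ≤ 0, skip.
Smallest ratio is 8/3 in the row of p, so p leaves.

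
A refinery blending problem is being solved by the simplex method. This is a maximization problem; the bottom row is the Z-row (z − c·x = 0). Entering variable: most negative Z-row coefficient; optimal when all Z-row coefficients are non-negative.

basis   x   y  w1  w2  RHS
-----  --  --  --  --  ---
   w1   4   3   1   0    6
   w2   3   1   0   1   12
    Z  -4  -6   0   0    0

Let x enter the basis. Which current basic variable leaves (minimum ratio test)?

w1

Column x entries and ratios — w1: 6/4 = 3/2; w2: 12/3 = 4.
Smallest ratio is 3/2 in the row of w1, so w1 leaves.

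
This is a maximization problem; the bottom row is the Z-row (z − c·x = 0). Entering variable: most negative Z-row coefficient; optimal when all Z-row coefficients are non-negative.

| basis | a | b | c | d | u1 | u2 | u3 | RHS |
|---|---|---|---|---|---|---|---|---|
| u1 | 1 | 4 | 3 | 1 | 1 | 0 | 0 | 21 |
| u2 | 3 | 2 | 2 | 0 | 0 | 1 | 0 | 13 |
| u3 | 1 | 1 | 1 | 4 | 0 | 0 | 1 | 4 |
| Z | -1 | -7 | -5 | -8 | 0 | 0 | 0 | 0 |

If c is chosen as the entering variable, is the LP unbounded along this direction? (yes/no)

no

Column c has positive entries in row(s) 1, 2, 3, so the ratio test bounds it — not unbounded.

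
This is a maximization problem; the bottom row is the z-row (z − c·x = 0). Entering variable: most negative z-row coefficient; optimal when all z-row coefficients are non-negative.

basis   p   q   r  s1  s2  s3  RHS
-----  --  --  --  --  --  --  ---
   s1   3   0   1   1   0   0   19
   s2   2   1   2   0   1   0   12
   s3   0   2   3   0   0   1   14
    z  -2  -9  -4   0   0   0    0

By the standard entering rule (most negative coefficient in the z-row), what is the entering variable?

Negative z-row entries: p: -2, q: -9, r: -4.
The most negative is -9 in column q, so q enters.

q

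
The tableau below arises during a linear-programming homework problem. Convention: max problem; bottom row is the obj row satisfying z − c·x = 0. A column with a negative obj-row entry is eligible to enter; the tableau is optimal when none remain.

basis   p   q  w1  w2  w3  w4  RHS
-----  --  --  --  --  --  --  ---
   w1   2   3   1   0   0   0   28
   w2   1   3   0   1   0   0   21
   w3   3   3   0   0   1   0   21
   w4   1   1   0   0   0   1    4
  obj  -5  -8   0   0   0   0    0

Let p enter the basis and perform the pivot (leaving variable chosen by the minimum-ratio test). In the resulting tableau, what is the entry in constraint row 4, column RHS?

Ratio test on column p — row 1: 28/2 = 14; row 2: 21/1 = 21; row 3: 21/3 = 7; row 4: 4/1 = 4. Minimum is 4 at row 4 (w4 leaves); pivot element 1.
Divide row 4 by 1; eliminate column p from the other rows.
In the new row 4, the RHS entry is the old entry divided by the pivot: 4/1 = 4.

4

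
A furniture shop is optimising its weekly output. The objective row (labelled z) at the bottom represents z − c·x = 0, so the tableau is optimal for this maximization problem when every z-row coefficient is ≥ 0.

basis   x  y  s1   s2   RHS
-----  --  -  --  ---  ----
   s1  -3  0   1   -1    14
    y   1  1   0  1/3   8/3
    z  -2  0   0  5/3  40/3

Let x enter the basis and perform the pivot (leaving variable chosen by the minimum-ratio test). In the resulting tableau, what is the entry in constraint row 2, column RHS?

8/3

Ratio test on column x — row 1: entry -3 ≤ 0; row 2: (8/3)/1 = 8/3. Minimum is 8/3 at row 2 (y leaves); pivot element 1.
Divide row 2 by 1; eliminate column x from the other rows.
In the new row 2, the RHS entry is the old entry divided by the pivot: (8/3)/1 = 8/3.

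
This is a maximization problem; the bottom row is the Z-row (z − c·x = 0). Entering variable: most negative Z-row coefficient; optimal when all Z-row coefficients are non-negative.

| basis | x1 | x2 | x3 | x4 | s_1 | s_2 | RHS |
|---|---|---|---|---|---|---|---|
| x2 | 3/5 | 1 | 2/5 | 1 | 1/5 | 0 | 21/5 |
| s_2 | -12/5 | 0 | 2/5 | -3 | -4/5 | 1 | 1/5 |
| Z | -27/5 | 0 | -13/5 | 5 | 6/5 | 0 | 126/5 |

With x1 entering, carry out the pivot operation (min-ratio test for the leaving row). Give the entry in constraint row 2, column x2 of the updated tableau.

4

Ratio test on column x1 — row 1: (21/5)/(3/5) = 7; row 2: entry -12/5 ≤ 0. Minimum is 7 at row 1 (x2 leaves); pivot element 3/5.
Divide row 1 by 3/5; eliminate column x1 from the other rows.
Row 2 update in column x2: 0 − (-12/5)·(5/3) = 4.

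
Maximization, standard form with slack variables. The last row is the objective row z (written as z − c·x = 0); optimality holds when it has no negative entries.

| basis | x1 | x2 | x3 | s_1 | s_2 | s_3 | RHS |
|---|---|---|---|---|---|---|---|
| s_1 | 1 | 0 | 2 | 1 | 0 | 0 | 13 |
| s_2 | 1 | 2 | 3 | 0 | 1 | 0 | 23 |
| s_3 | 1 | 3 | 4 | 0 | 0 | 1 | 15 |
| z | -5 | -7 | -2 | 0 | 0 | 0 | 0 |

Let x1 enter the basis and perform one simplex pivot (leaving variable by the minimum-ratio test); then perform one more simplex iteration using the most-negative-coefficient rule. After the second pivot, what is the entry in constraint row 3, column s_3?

1/3

Ratio test on column x1 — row 1: 13/1 = 13; row 2: 23/1 = 23; row 3: 15/1 = 15. Minimum is 13 at row 1 (s_1 leaves); pivot element 1.
Divide row 1 by 1; eliminate column x1 from the other rows.
Second iteration: most negative z-row entry is -7 in column x2, so x2 enters.
Ratio test on column x2 — row 1: entry 0 ≤ 0; row 2: 10/2 = 5; row 3: 2/3 = 2/3. Minimum is 2/3 at row 3 (s_3 leaves); pivot element 3.
Divide row 3 by 3; eliminate column x2 from the other rows.
After both pivots, the entry at constraint row 3, column s_3 is 1/3.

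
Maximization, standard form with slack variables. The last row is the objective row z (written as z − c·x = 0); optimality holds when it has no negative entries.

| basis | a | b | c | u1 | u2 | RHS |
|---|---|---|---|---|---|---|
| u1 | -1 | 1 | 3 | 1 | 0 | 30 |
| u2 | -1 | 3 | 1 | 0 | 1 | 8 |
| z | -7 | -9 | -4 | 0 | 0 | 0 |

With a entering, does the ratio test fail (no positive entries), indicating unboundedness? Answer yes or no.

yes

Every constraint-row entry in column a is ≤ 0, so increasing a is unbounded.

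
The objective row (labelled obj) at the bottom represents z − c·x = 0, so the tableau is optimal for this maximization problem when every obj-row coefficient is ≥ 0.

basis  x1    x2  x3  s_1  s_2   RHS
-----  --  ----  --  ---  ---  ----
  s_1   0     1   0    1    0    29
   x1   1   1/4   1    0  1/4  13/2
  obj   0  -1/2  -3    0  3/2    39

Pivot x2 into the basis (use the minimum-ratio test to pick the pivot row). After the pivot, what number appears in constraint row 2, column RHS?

Ratio test on column x2 — row 1: 29/1 = 29; row 2: (13/2)/(1/4) = 26. Minimum is 26 at row 2 (x1 leaves); pivot element 1/4.
Divide row 2 by 1/4; eliminate column x2 from the other rows.
In the new row 2, the RHS entry is the old entry divided by the pivot: (13/2)/(1/4) = 26.

26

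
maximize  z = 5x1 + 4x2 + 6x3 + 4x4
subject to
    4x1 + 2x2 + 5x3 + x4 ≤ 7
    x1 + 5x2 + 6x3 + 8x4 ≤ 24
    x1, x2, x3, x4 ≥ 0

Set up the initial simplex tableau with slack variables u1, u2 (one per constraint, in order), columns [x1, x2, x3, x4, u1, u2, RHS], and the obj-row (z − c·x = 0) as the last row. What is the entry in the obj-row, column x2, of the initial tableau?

-4

The obj-row carries the negated objective coefficients: the x2 entry is -4.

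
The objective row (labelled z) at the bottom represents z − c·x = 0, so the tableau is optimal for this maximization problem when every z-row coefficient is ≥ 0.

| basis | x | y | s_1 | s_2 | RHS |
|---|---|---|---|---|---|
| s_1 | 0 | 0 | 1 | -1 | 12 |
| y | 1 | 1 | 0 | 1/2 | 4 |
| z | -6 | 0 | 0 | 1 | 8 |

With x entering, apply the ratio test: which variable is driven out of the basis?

y

Column x entries and ratios — s_1: 0 ≤ 0, skip; y: 4/1 = 4.
Smallest ratio is 4 in the row of y, so y leaves.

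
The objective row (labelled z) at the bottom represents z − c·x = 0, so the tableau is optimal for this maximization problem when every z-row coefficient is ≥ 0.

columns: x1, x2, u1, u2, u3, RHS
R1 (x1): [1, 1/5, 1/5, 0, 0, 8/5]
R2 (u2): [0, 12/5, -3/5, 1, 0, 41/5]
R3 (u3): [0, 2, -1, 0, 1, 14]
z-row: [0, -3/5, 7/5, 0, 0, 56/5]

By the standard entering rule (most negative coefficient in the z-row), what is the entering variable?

x2

Negative z-row entries: x2: -3/5.
The most negative is -3/5 in column x2, so x2 enters.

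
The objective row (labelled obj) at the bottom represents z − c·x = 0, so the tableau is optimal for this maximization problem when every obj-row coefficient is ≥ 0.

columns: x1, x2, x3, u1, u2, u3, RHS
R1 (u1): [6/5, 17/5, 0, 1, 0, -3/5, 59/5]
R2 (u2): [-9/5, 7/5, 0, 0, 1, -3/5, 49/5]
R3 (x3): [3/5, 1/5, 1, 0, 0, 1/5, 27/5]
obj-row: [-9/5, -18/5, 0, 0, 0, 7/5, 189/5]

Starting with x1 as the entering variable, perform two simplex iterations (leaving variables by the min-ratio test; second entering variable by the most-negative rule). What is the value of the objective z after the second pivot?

Ratio test on column x1 — row 1: (59/5)/(6/5) = 59/6; row 2: entry -9/5 ≤ 0; row 3: (27/5)/(3/5) = 9. Minimum is 9 at row 3 (x3 leaves); pivot element 3/5.
Pivot on row 3; the obj-row RHS becomes 189/5 − (-9/5)·9 = 54.
Next entering variable (most negative obj-row entry -3): x2.
Ratio test on column x2 — row 1: 1/3 = 1/3; row 2: 26/2 = 13; row 3: 9/(1/3) = 27. Minimum is 1/3 at row 1 (u1 leaves); pivot element 3.
After the second pivot the obj-row RHS is 54 − (-3)·(1/3) = 55.

55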